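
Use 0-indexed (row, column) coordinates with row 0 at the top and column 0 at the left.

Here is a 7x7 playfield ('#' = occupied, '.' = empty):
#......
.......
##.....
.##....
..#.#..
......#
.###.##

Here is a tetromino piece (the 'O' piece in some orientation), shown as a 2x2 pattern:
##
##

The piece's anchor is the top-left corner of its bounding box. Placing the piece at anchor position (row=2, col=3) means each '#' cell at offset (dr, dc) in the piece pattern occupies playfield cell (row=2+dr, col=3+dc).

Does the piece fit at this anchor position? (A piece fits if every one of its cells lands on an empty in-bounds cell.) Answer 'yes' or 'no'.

Answer: yes

Derivation:
Check each piece cell at anchor (2, 3):
  offset (0,0) -> (2,3): empty -> OK
  offset (0,1) -> (2,4): empty -> OK
  offset (1,0) -> (3,3): empty -> OK
  offset (1,1) -> (3,4): empty -> OK
All cells valid: yes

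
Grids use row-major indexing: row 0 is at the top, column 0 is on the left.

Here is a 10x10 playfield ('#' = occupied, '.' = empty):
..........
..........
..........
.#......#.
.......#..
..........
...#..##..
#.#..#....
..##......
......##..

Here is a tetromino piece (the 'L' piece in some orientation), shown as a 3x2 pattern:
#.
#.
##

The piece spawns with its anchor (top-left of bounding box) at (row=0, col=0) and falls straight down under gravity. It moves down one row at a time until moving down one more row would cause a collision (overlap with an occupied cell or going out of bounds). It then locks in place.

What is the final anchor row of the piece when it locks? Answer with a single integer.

Spawn at (row=0, col=0). Try each row:
  row 0: fits
  row 1: blocked -> lock at row 0

Answer: 0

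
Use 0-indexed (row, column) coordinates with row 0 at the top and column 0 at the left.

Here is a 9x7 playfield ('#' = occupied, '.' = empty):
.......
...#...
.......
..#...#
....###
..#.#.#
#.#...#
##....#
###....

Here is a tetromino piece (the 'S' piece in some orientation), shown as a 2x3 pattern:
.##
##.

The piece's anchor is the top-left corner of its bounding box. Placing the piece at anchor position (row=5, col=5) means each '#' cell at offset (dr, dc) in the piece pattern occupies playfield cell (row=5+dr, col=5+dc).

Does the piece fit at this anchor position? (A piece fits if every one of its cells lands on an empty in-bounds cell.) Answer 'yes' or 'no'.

Check each piece cell at anchor (5, 5):
  offset (0,1) -> (5,6): occupied ('#') -> FAIL
  offset (0,2) -> (5,7): out of bounds -> FAIL
  offset (1,0) -> (6,5): empty -> OK
  offset (1,1) -> (6,6): occupied ('#') -> FAIL
All cells valid: no

Answer: no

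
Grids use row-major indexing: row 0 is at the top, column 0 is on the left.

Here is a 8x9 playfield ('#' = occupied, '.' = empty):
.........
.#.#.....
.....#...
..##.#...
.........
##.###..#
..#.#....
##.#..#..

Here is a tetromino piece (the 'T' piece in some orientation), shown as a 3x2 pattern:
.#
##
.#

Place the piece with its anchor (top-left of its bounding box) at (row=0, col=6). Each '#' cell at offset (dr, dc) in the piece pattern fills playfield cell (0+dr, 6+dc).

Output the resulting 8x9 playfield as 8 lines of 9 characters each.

Answer: .......#.
.#.#..##.
.....#.#.
..##.#...
.........
##.###..#
..#.#....
##.#..#..

Derivation:
Fill (0+0,6+1) = (0,7)
Fill (0+1,6+0) = (1,6)
Fill (0+1,6+1) = (1,7)
Fill (0+2,6+1) = (2,7)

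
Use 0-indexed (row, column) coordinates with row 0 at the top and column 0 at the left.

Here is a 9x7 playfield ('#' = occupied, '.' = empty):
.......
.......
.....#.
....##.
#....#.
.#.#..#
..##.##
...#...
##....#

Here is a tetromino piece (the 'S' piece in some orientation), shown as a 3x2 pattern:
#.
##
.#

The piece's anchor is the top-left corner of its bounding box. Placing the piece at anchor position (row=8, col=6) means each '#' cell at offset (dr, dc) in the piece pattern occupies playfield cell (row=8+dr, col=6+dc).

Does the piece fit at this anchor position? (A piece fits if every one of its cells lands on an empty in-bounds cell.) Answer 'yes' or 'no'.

Check each piece cell at anchor (8, 6):
  offset (0,0) -> (8,6): occupied ('#') -> FAIL
  offset (1,0) -> (9,6): out of bounds -> FAIL
  offset (1,1) -> (9,7): out of bounds -> FAIL
  offset (2,1) -> (10,7): out of bounds -> FAIL
All cells valid: no

Answer: no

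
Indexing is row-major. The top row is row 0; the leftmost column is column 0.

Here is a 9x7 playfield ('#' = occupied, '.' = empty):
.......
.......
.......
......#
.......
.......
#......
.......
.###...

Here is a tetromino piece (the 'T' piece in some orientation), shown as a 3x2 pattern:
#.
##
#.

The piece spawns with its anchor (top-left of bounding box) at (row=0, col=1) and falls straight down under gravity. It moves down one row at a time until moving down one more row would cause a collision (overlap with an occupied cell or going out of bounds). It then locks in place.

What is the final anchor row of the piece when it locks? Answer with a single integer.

Spawn at (row=0, col=1). Try each row:
  row 0: fits
  row 1: fits
  row 2: fits
  row 3: fits
  row 4: fits
  row 5: fits
  row 6: blocked -> lock at row 5

Answer: 5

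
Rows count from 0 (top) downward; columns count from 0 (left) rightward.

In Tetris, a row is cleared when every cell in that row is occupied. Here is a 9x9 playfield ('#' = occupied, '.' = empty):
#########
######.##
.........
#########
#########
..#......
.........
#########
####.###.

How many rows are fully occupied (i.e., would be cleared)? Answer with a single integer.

Check each row:
  row 0: 0 empty cells -> FULL (clear)
  row 1: 1 empty cell -> not full
  row 2: 9 empty cells -> not full
  row 3: 0 empty cells -> FULL (clear)
  row 4: 0 empty cells -> FULL (clear)
  row 5: 8 empty cells -> not full
  row 6: 9 empty cells -> not full
  row 7: 0 empty cells -> FULL (clear)
  row 8: 2 empty cells -> not full
Total rows cleared: 4

Answer: 4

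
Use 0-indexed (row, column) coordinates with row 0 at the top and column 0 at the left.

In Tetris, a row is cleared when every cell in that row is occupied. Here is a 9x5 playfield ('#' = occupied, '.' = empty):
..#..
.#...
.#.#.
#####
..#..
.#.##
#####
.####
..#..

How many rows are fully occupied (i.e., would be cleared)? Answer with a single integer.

Check each row:
  row 0: 4 empty cells -> not full
  row 1: 4 empty cells -> not full
  row 2: 3 empty cells -> not full
  row 3: 0 empty cells -> FULL (clear)
  row 4: 4 empty cells -> not full
  row 5: 2 empty cells -> not full
  row 6: 0 empty cells -> FULL (clear)
  row 7: 1 empty cell -> not full
  row 8: 4 empty cells -> not full
Total rows cleared: 2

Answer: 2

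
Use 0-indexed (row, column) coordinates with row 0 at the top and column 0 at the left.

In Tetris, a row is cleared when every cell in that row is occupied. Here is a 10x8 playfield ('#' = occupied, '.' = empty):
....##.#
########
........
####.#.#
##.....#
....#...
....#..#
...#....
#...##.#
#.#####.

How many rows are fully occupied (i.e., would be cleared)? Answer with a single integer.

Answer: 1

Derivation:
Check each row:
  row 0: 5 empty cells -> not full
  row 1: 0 empty cells -> FULL (clear)
  row 2: 8 empty cells -> not full
  row 3: 2 empty cells -> not full
  row 4: 5 empty cells -> not full
  row 5: 7 empty cells -> not full
  row 6: 6 empty cells -> not full
  row 7: 7 empty cells -> not full
  row 8: 4 empty cells -> not full
  row 9: 2 empty cells -> not full
Total rows cleared: 1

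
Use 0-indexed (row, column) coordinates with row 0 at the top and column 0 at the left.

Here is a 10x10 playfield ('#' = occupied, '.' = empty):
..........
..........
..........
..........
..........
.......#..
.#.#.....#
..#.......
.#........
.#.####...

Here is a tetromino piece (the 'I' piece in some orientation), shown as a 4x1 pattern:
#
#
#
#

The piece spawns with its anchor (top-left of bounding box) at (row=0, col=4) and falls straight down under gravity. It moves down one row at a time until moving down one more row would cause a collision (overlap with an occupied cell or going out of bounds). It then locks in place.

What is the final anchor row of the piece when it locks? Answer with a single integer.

Spawn at (row=0, col=4). Try each row:
  row 0: fits
  row 1: fits
  row 2: fits
  row 3: fits
  row 4: fits
  row 5: fits
  row 6: blocked -> lock at row 5

Answer: 5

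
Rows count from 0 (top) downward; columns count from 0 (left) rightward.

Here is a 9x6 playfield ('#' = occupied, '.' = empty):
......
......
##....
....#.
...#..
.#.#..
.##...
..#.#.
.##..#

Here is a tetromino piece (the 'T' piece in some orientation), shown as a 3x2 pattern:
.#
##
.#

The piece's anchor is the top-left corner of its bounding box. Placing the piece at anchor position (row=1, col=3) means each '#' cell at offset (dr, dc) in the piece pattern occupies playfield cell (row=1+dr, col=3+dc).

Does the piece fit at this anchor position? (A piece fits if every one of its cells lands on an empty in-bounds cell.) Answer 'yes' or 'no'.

Check each piece cell at anchor (1, 3):
  offset (0,1) -> (1,4): empty -> OK
  offset (1,0) -> (2,3): empty -> OK
  offset (1,1) -> (2,4): empty -> OK
  offset (2,1) -> (3,4): occupied ('#') -> FAIL
All cells valid: no

Answer: no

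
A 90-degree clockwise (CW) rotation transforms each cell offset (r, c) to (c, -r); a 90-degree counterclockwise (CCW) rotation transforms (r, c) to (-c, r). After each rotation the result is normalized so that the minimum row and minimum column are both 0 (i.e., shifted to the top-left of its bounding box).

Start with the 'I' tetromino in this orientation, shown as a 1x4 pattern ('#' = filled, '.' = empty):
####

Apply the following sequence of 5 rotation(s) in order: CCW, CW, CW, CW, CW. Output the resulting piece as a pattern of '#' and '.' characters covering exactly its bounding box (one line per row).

Answer: #
#
#
#

Derivation:
Start:
####
After rotation 1 (CCW):
#
#
#
#
After rotation 2 (CW):
####
After rotation 3 (CW):
#
#
#
#
After rotation 4 (CW):
####
After rotation 5 (CW):
#
#
#
#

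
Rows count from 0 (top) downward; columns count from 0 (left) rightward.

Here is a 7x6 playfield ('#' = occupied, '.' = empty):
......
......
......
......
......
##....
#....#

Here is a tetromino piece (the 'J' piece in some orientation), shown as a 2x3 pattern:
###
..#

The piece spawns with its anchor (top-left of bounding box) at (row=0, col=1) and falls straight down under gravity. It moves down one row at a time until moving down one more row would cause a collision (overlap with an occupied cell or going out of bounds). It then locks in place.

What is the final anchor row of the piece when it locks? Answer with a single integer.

Spawn at (row=0, col=1). Try each row:
  row 0: fits
  row 1: fits
  row 2: fits
  row 3: fits
  row 4: fits
  row 5: blocked -> lock at row 4

Answer: 4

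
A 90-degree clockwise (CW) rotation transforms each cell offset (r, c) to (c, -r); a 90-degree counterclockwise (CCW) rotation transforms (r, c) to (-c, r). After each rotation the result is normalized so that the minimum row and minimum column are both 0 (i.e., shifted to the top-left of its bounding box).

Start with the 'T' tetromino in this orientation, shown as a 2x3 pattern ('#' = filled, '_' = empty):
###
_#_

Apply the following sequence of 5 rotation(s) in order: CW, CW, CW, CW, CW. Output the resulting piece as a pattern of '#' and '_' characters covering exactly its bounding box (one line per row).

Start:
###
_#_
After rotation 1 (CW):
_#
##
_#
After rotation 2 (CW):
_#_
###
After rotation 3 (CW):
#_
##
#_
After rotation 4 (CW):
###
_#_
After rotation 5 (CW):
_#
##
_#

Answer: _#
##
_#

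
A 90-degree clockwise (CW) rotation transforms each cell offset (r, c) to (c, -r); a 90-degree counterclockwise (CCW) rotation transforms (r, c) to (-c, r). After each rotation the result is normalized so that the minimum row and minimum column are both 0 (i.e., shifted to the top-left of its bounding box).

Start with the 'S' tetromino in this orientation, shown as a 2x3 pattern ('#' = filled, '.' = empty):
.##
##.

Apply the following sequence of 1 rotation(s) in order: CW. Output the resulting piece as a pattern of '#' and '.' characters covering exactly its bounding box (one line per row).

Answer: #.
##
.#

Derivation:
Start:
.##
##.
After rotation 1 (CW):
#.
##
.#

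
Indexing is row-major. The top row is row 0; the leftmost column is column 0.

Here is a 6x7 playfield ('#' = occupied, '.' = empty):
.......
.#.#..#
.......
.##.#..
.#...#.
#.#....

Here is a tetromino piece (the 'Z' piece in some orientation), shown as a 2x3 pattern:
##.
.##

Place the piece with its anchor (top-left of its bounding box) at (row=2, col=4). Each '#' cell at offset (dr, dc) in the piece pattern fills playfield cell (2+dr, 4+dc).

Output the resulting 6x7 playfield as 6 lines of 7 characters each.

Fill (2+0,4+0) = (2,4)
Fill (2+0,4+1) = (2,5)
Fill (2+1,4+1) = (3,5)
Fill (2+1,4+2) = (3,6)

Answer: .......
.#.#..#
....##.
.##.###
.#...#.
#.#....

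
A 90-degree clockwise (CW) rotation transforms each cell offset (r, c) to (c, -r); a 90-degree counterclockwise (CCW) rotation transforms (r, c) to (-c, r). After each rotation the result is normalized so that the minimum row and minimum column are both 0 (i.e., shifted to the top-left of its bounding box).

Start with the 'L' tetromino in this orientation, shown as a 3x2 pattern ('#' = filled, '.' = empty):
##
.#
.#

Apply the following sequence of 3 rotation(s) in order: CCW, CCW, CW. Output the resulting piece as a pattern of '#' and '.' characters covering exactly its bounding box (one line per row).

Answer: ###
#..

Derivation:
Start:
##
.#
.#
After rotation 1 (CCW):
###
#..
After rotation 2 (CCW):
#.
#.
##
After rotation 3 (CW):
###
#..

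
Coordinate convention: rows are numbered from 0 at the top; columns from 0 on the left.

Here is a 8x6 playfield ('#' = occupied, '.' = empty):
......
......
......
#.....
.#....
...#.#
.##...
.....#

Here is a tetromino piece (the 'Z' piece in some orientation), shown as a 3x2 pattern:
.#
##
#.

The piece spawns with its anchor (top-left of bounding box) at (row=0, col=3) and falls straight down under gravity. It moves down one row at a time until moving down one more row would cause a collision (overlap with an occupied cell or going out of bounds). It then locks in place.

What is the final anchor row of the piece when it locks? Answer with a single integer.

Spawn at (row=0, col=3). Try each row:
  row 0: fits
  row 1: fits
  row 2: fits
  row 3: blocked -> lock at row 2

Answer: 2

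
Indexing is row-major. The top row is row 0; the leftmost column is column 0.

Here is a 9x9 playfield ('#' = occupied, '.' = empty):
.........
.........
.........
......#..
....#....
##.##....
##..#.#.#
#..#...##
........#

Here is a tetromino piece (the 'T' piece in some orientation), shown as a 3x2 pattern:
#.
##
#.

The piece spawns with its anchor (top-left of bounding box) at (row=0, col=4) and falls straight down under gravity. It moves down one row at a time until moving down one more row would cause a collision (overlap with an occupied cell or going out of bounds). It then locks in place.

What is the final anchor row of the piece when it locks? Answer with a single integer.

Spawn at (row=0, col=4). Try each row:
  row 0: fits
  row 1: fits
  row 2: blocked -> lock at row 1

Answer: 1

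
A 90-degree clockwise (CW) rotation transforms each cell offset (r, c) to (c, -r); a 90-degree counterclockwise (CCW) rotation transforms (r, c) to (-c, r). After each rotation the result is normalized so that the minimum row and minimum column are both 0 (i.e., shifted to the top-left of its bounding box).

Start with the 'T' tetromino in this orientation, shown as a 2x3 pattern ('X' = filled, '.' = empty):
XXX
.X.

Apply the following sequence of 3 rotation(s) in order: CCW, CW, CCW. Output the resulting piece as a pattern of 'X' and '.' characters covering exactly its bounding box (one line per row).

Answer: X.
XX
X.

Derivation:
Start:
XXX
.X.
After rotation 1 (CCW):
X.
XX
X.
After rotation 2 (CW):
XXX
.X.
After rotation 3 (CCW):
X.
XX
X.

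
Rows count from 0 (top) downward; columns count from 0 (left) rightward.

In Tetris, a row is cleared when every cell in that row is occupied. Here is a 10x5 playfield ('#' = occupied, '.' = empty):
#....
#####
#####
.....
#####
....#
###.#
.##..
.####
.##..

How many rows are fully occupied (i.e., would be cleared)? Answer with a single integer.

Answer: 3

Derivation:
Check each row:
  row 0: 4 empty cells -> not full
  row 1: 0 empty cells -> FULL (clear)
  row 2: 0 empty cells -> FULL (clear)
  row 3: 5 empty cells -> not full
  row 4: 0 empty cells -> FULL (clear)
  row 5: 4 empty cells -> not full
  row 6: 1 empty cell -> not full
  row 7: 3 empty cells -> not full
  row 8: 1 empty cell -> not full
  row 9: 3 empty cells -> not full
Total rows cleared: 3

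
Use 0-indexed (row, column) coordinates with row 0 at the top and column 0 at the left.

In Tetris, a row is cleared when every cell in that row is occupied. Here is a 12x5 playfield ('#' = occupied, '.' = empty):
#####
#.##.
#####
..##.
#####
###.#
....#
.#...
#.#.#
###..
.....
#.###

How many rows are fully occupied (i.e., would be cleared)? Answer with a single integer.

Check each row:
  row 0: 0 empty cells -> FULL (clear)
  row 1: 2 empty cells -> not full
  row 2: 0 empty cells -> FULL (clear)
  row 3: 3 empty cells -> not full
  row 4: 0 empty cells -> FULL (clear)
  row 5: 1 empty cell -> not full
  row 6: 4 empty cells -> not full
  row 7: 4 empty cells -> not full
  row 8: 2 empty cells -> not full
  row 9: 2 empty cells -> not full
  row 10: 5 empty cells -> not full
  row 11: 1 empty cell -> not full
Total rows cleared: 3

Answer: 3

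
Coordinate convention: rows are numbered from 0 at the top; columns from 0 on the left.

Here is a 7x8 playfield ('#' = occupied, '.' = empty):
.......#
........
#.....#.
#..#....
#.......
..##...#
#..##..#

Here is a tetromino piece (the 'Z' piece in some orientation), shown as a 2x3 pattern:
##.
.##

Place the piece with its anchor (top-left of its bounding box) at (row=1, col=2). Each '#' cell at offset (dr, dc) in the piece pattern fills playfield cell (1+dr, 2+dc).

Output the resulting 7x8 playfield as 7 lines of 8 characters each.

Answer: .......#
..##....
#..##.#.
#..#....
#.......
..##...#
#..##..#

Derivation:
Fill (1+0,2+0) = (1,2)
Fill (1+0,2+1) = (1,3)
Fill (1+1,2+1) = (2,3)
Fill (1+1,2+2) = (2,4)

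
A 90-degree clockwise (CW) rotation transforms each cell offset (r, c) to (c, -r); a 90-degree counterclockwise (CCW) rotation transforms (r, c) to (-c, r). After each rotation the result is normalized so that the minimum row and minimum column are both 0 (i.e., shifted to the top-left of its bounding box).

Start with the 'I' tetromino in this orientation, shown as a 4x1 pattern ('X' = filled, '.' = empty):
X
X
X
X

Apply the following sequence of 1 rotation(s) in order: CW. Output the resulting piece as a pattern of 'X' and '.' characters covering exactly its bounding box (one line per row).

Answer: XXXX

Derivation:
Start:
X
X
X
X
After rotation 1 (CW):
XXXX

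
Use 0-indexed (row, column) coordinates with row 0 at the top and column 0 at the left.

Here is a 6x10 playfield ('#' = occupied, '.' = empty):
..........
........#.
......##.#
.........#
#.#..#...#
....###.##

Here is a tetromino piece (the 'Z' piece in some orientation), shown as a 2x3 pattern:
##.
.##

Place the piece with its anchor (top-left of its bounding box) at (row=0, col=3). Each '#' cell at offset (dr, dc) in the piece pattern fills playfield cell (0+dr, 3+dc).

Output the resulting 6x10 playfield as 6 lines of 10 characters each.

Fill (0+0,3+0) = (0,3)
Fill (0+0,3+1) = (0,4)
Fill (0+1,3+1) = (1,4)
Fill (0+1,3+2) = (1,5)

Answer: ...##.....
....##..#.
......##.#
.........#
#.#..#...#
....###.##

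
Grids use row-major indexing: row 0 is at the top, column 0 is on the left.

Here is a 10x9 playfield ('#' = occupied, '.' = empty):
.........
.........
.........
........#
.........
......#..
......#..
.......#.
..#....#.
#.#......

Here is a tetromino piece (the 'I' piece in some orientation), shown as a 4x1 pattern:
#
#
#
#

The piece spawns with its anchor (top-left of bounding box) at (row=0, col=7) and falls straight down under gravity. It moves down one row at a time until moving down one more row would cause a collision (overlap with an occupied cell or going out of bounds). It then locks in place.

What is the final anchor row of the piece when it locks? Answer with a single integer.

Answer: 3

Derivation:
Spawn at (row=0, col=7). Try each row:
  row 0: fits
  row 1: fits
  row 2: fits
  row 3: fits
  row 4: blocked -> lock at row 3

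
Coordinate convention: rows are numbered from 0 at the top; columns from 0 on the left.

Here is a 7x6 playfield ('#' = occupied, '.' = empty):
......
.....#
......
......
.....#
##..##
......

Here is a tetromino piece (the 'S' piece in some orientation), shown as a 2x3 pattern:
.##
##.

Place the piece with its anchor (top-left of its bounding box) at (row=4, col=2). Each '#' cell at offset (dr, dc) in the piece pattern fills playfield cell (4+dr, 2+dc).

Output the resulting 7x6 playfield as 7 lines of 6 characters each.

Fill (4+0,2+1) = (4,3)
Fill (4+0,2+2) = (4,4)
Fill (4+1,2+0) = (5,2)
Fill (4+1,2+1) = (5,3)

Answer: ......
.....#
......
......
...###
######
......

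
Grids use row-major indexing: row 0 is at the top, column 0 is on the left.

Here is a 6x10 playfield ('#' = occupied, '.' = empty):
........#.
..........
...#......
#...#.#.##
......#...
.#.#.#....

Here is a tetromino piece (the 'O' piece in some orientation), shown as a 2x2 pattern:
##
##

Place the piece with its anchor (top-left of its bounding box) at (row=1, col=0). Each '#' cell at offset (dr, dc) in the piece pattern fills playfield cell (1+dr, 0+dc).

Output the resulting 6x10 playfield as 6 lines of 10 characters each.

Fill (1+0,0+0) = (1,0)
Fill (1+0,0+1) = (1,1)
Fill (1+1,0+0) = (2,0)
Fill (1+1,0+1) = (2,1)

Answer: ........#.
##........
##.#......
#...#.#.##
......#...
.#.#.#....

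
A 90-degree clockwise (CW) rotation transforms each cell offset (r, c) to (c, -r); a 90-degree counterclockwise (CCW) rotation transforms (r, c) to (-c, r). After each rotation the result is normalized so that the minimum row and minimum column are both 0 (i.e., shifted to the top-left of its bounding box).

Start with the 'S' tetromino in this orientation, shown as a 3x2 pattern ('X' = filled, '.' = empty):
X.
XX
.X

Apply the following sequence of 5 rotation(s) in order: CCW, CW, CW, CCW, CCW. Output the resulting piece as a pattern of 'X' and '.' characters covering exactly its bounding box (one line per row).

Answer: .XX
XX.

Derivation:
Start:
X.
XX
.X
After rotation 1 (CCW):
.XX
XX.
After rotation 2 (CW):
X.
XX
.X
After rotation 3 (CW):
.XX
XX.
After rotation 4 (CCW):
X.
XX
.X
After rotation 5 (CCW):
.XX
XX.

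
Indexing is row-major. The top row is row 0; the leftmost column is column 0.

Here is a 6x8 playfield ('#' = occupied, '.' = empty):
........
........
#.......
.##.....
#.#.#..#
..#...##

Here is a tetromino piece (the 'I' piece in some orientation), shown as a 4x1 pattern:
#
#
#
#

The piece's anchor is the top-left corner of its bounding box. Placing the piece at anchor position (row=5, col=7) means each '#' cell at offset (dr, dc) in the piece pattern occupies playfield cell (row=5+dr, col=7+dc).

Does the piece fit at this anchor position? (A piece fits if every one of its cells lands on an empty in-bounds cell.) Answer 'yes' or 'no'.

Answer: no

Derivation:
Check each piece cell at anchor (5, 7):
  offset (0,0) -> (5,7): occupied ('#') -> FAIL
  offset (1,0) -> (6,7): out of bounds -> FAIL
  offset (2,0) -> (7,7): out of bounds -> FAIL
  offset (3,0) -> (8,7): out of bounds -> FAIL
All cells valid: no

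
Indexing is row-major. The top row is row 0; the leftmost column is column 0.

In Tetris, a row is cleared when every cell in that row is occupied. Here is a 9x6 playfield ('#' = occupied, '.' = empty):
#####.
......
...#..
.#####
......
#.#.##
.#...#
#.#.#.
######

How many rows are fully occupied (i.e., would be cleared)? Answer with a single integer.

Answer: 1

Derivation:
Check each row:
  row 0: 1 empty cell -> not full
  row 1: 6 empty cells -> not full
  row 2: 5 empty cells -> not full
  row 3: 1 empty cell -> not full
  row 4: 6 empty cells -> not full
  row 5: 2 empty cells -> not full
  row 6: 4 empty cells -> not full
  row 7: 3 empty cells -> not full
  row 8: 0 empty cells -> FULL (clear)
Total rows cleared: 1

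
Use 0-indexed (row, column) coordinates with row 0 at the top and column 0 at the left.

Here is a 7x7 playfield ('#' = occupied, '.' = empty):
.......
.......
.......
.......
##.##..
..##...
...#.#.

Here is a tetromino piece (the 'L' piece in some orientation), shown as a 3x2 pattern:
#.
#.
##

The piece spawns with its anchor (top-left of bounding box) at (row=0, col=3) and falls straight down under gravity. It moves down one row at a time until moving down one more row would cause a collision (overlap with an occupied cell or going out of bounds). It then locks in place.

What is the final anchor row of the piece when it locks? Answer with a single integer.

Spawn at (row=0, col=3). Try each row:
  row 0: fits
  row 1: fits
  row 2: blocked -> lock at row 1

Answer: 1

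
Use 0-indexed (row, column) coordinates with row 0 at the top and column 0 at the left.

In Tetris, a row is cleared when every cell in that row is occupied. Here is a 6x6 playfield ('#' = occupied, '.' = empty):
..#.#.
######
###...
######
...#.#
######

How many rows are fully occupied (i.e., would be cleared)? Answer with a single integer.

Check each row:
  row 0: 4 empty cells -> not full
  row 1: 0 empty cells -> FULL (clear)
  row 2: 3 empty cells -> not full
  row 3: 0 empty cells -> FULL (clear)
  row 4: 4 empty cells -> not full
  row 5: 0 empty cells -> FULL (clear)
Total rows cleared: 3

Answer: 3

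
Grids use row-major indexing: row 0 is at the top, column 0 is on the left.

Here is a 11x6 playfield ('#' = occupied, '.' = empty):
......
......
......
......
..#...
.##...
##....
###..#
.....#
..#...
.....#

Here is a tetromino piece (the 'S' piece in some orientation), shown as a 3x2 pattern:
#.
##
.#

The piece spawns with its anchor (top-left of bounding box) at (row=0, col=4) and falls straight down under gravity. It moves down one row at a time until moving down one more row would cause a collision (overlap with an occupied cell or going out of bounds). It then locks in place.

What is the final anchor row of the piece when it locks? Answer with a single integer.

Answer: 4

Derivation:
Spawn at (row=0, col=4). Try each row:
  row 0: fits
  row 1: fits
  row 2: fits
  row 3: fits
  row 4: fits
  row 5: blocked -> lock at row 4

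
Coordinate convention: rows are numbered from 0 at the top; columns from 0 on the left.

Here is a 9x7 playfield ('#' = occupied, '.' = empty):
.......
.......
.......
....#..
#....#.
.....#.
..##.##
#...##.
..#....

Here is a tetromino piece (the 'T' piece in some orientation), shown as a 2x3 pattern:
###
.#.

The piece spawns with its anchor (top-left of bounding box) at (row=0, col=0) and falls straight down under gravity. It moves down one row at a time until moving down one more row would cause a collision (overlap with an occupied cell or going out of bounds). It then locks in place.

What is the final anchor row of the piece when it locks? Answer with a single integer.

Answer: 3

Derivation:
Spawn at (row=0, col=0). Try each row:
  row 0: fits
  row 1: fits
  row 2: fits
  row 3: fits
  row 4: blocked -> lock at row 3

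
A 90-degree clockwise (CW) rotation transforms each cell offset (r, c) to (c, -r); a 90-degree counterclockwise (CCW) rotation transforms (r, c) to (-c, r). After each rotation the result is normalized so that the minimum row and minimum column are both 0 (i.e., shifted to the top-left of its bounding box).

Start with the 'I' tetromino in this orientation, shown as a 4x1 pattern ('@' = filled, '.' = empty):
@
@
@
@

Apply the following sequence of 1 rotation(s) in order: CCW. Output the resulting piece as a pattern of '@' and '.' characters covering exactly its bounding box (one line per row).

Answer: @@@@

Derivation:
Start:
@
@
@
@
After rotation 1 (CCW):
@@@@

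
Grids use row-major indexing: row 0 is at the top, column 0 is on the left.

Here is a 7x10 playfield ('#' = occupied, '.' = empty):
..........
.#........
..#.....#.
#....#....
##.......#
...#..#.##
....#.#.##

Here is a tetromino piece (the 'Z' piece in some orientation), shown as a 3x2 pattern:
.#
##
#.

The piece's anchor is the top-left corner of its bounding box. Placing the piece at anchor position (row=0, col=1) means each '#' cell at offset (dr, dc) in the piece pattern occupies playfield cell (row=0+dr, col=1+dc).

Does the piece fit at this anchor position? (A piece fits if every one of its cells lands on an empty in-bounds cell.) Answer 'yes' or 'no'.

Answer: no

Derivation:
Check each piece cell at anchor (0, 1):
  offset (0,1) -> (0,2): empty -> OK
  offset (1,0) -> (1,1): occupied ('#') -> FAIL
  offset (1,1) -> (1,2): empty -> OK
  offset (2,0) -> (2,1): empty -> OK
All cells valid: no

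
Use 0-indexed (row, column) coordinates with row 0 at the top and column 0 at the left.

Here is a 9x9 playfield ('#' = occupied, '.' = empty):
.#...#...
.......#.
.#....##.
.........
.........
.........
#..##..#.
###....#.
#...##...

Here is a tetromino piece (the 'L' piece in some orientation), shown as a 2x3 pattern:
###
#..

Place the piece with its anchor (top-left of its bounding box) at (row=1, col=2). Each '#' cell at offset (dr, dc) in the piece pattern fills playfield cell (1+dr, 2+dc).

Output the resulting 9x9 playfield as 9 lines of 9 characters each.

Answer: .#...#...
..###..#.
.##...##.
.........
.........
.........
#..##..#.
###....#.
#...##...

Derivation:
Fill (1+0,2+0) = (1,2)
Fill (1+0,2+1) = (1,3)
Fill (1+0,2+2) = (1,4)
Fill (1+1,2+0) = (2,2)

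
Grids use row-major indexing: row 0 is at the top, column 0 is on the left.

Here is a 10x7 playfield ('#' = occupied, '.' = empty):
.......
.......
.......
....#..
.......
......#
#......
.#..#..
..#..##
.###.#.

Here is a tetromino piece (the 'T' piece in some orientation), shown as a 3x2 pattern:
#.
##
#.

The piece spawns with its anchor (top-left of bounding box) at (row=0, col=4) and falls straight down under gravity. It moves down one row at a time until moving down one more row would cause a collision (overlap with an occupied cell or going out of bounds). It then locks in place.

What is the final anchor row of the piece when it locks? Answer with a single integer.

Spawn at (row=0, col=4). Try each row:
  row 0: fits
  row 1: blocked -> lock at row 0

Answer: 0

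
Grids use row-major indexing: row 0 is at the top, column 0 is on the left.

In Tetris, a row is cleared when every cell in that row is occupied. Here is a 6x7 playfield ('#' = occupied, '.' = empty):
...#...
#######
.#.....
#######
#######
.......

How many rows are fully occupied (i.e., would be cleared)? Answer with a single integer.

Check each row:
  row 0: 6 empty cells -> not full
  row 1: 0 empty cells -> FULL (clear)
  row 2: 6 empty cells -> not full
  row 3: 0 empty cells -> FULL (clear)
  row 4: 0 empty cells -> FULL (clear)
  row 5: 7 empty cells -> not full
Total rows cleared: 3

Answer: 3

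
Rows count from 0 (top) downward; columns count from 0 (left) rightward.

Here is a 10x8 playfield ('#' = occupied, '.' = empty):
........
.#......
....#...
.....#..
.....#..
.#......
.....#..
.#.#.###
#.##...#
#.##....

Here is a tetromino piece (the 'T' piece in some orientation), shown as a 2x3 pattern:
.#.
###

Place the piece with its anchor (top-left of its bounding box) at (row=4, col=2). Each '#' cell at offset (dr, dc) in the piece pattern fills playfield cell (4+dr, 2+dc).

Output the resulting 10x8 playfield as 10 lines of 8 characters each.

Answer: ........
.#......
....#...
.....#..
...#.#..
.####...
.....#..
.#.#.###
#.##...#
#.##....

Derivation:
Fill (4+0,2+1) = (4,3)
Fill (4+1,2+0) = (5,2)
Fill (4+1,2+1) = (5,3)
Fill (4+1,2+2) = (5,4)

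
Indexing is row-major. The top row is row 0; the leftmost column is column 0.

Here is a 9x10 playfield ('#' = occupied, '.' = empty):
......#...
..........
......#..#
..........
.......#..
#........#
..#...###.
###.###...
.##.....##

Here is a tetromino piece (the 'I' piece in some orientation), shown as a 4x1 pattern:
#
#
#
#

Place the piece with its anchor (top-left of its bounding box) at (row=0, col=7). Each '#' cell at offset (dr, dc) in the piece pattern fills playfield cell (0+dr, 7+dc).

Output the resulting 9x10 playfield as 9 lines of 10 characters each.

Answer: ......##..
.......#..
......##.#
.......#..
.......#..
#........#
..#...###.
###.###...
.##.....##

Derivation:
Fill (0+0,7+0) = (0,7)
Fill (0+1,7+0) = (1,7)
Fill (0+2,7+0) = (2,7)
Fill (0+3,7+0) = (3,7)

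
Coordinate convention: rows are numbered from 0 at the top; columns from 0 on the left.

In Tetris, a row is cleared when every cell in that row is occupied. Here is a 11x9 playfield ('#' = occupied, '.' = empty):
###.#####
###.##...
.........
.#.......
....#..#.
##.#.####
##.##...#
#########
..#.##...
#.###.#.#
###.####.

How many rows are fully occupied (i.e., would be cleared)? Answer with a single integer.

Check each row:
  row 0: 1 empty cell -> not full
  row 1: 4 empty cells -> not full
  row 2: 9 empty cells -> not full
  row 3: 8 empty cells -> not full
  row 4: 7 empty cells -> not full
  row 5: 2 empty cells -> not full
  row 6: 4 empty cells -> not full
  row 7: 0 empty cells -> FULL (clear)
  row 8: 6 empty cells -> not full
  row 9: 3 empty cells -> not full
  row 10: 2 empty cells -> not full
Total rows cleared: 1

Answer: 1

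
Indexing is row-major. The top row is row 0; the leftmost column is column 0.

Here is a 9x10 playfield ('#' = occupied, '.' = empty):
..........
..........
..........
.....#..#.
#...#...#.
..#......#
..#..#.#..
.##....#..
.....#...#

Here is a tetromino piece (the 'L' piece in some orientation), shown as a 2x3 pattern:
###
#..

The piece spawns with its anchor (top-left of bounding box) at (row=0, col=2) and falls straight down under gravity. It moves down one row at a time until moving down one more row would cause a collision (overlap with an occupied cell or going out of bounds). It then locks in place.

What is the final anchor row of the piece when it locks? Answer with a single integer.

Spawn at (row=0, col=2). Try each row:
  row 0: fits
  row 1: fits
  row 2: fits
  row 3: fits
  row 4: blocked -> lock at row 3

Answer: 3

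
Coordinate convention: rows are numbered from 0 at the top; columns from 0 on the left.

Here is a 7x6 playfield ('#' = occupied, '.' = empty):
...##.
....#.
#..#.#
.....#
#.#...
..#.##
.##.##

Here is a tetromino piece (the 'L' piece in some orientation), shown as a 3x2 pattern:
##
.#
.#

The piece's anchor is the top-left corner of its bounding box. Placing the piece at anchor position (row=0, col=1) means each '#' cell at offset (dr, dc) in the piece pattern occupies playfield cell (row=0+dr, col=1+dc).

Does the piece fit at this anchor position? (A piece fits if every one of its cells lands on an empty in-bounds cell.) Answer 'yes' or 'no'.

Check each piece cell at anchor (0, 1):
  offset (0,0) -> (0,1): empty -> OK
  offset (0,1) -> (0,2): empty -> OK
  offset (1,1) -> (1,2): empty -> OK
  offset (2,1) -> (2,2): empty -> OK
All cells valid: yes

Answer: yes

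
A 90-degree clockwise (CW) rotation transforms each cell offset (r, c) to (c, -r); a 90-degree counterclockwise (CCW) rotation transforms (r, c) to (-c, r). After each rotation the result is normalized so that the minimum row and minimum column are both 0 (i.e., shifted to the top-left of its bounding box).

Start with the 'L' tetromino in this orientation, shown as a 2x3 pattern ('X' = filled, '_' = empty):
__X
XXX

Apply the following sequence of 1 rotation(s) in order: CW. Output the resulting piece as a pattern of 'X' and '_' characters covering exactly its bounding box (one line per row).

Answer: X_
X_
XX

Derivation:
Start:
__X
XXX
After rotation 1 (CW):
X_
X_
XX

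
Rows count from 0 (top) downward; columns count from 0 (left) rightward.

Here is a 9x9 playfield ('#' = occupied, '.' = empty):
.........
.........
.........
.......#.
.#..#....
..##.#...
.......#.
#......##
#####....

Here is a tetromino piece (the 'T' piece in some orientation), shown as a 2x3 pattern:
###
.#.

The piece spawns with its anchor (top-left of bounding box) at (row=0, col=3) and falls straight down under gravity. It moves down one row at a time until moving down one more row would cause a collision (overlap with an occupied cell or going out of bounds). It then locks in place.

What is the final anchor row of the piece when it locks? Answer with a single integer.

Spawn at (row=0, col=3). Try each row:
  row 0: fits
  row 1: fits
  row 2: fits
  row 3: blocked -> lock at row 2

Answer: 2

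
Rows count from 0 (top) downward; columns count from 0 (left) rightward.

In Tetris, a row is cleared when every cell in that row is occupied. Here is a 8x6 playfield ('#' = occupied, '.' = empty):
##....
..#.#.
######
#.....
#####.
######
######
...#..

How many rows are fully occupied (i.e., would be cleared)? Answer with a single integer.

Check each row:
  row 0: 4 empty cells -> not full
  row 1: 4 empty cells -> not full
  row 2: 0 empty cells -> FULL (clear)
  row 3: 5 empty cells -> not full
  row 4: 1 empty cell -> not full
  row 5: 0 empty cells -> FULL (clear)
  row 6: 0 empty cells -> FULL (clear)
  row 7: 5 empty cells -> not full
Total rows cleared: 3

Answer: 3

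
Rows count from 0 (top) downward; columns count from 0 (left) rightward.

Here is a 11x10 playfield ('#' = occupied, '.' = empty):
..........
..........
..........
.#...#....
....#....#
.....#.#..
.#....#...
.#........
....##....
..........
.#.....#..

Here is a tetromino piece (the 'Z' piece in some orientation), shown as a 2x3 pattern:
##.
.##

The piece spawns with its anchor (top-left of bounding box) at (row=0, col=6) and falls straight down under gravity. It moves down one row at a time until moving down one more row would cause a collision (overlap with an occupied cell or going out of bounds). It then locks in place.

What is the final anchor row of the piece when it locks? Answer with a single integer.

Answer: 3

Derivation:
Spawn at (row=0, col=6). Try each row:
  row 0: fits
  row 1: fits
  row 2: fits
  row 3: fits
  row 4: blocked -> lock at row 3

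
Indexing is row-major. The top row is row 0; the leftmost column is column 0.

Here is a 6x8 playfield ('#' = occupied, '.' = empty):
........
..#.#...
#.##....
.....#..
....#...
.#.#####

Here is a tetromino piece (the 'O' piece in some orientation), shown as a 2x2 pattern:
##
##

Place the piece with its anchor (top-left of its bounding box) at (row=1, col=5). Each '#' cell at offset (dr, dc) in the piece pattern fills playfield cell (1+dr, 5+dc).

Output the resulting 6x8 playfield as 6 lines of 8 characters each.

Answer: ........
..#.###.
#.##.##.
.....#..
....#...
.#.#####

Derivation:
Fill (1+0,5+0) = (1,5)
Fill (1+0,5+1) = (1,6)
Fill (1+1,5+0) = (2,5)
Fill (1+1,5+1) = (2,6)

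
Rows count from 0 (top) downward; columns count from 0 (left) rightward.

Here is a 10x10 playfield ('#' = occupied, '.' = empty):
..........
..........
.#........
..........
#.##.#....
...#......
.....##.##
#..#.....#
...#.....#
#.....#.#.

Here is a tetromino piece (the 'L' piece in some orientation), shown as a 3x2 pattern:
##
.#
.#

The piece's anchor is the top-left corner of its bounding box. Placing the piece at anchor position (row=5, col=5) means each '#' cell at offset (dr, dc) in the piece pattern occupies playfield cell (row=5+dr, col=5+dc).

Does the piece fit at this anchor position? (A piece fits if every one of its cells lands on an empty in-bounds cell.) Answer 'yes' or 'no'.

Check each piece cell at anchor (5, 5):
  offset (0,0) -> (5,5): empty -> OK
  offset (0,1) -> (5,6): empty -> OK
  offset (1,1) -> (6,6): occupied ('#') -> FAIL
  offset (2,1) -> (7,6): empty -> OK
All cells valid: no

Answer: no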